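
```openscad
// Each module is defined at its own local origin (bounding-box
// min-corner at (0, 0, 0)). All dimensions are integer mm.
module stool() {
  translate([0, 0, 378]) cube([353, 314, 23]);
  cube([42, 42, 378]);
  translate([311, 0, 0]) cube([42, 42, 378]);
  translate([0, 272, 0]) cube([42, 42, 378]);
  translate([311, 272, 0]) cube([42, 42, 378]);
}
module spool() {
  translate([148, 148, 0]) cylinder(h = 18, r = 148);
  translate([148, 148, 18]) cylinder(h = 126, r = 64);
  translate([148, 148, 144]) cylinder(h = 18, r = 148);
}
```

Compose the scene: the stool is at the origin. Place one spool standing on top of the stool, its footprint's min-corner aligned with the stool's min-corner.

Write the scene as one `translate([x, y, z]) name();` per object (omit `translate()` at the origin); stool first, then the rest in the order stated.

stool();
translate([0, 0, 401]) spool();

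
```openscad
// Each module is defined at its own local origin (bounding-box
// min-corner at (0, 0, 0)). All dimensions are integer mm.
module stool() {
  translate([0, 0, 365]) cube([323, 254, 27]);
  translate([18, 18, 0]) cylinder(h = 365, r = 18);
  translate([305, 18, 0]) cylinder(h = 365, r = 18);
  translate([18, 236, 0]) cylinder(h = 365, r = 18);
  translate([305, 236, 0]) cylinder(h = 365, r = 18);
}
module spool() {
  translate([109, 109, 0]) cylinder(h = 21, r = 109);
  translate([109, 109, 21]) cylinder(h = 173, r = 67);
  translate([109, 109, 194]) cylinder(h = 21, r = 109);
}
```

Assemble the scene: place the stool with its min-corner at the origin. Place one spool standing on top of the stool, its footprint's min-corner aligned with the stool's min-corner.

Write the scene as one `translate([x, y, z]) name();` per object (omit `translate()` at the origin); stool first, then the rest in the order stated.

stool();
translate([0, 0, 392]) spool();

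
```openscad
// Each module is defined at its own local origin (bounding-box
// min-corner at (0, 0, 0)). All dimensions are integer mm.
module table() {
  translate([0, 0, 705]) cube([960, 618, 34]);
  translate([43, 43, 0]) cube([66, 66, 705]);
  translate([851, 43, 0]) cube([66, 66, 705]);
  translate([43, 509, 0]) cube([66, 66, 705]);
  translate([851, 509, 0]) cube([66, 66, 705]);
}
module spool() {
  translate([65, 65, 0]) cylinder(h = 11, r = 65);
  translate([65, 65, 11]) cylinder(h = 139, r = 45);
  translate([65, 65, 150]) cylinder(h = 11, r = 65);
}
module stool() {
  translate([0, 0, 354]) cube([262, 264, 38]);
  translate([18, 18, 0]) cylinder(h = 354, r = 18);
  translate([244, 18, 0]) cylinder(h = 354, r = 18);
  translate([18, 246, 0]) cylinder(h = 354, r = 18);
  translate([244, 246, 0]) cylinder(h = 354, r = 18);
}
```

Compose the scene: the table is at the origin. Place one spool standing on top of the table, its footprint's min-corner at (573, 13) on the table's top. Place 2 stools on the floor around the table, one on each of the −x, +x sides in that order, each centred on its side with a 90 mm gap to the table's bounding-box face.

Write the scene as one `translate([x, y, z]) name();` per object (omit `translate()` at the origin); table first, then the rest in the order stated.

table();
translate([573, 13, 739]) spool();
translate([-352, 177, 0]) stool();
translate([1050, 177, 0]) stool();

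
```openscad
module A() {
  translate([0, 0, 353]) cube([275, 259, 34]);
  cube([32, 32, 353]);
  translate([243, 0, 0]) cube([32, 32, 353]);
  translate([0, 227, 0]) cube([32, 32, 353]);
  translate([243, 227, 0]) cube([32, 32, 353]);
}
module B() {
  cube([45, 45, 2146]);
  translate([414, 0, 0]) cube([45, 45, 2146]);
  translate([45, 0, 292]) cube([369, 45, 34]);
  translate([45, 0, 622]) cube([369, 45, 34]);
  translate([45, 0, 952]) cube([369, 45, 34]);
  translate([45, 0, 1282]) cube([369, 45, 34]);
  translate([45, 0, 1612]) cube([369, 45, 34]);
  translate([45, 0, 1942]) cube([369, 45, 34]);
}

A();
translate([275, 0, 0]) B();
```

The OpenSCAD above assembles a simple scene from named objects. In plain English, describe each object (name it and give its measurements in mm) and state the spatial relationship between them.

A is a simple wooden stool: a rectangular seat 275 mm (x) by 259 mm (y), 34 mm thick, top face at z = 387 mm, on four square legs, each 32×32 mm in cross-section. The legs rest on z = 0, each flush with a corner of the seat.

B is a straight ladder. Two 45×45 mm vertical rails, 2146 mm tall, stand 459 mm apart (outside-to-outside) with their front faces coplanar on the −y side. 6 rungs, each 45 mm deep and 34 mm tall, span between the inner faces of the rails, front faces flush with the rails. The lowest rung's underside is at z = 292 mm and rungs are spaced 330 mm apart (underside to underside).

The ladder is against the stool's +x side, with their −y faces flush.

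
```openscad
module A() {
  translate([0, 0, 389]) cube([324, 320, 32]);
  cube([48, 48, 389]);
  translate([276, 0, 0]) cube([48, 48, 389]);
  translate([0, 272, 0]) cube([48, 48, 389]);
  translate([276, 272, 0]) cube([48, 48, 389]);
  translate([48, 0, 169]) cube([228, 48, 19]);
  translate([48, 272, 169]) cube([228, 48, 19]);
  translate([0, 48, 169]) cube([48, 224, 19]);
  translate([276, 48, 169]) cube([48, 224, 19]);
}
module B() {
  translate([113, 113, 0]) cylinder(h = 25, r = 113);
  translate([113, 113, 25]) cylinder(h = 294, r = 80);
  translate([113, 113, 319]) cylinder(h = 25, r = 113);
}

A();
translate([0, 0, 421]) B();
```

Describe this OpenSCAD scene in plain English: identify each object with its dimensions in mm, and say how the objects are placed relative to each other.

A is a four-legged stool. The seat is a 324×320×32 mm slab whose top surface is at z = 421 mm; four square legs, each 48×48 mm in cross-section, run from the floor (z = 0) to the underside of the seat, each flush with a corner of the seat. Four stretchers, 48 mm wide and 19 mm tall, connect adjacent legs with their undersides at z = 169 mm, each running between the inner faces of the legs it joins and aligned with the legs' outer faces on the other axis.

B is a spool: two coaxial disc flanges of radius 113 mm and thickness 25 mm, joined by a core cylinder of radius 80 mm and height 294 mm. The lower flange rests on z = 0 and the three cylinders share a vertical axis.

The spool is on top of the stool.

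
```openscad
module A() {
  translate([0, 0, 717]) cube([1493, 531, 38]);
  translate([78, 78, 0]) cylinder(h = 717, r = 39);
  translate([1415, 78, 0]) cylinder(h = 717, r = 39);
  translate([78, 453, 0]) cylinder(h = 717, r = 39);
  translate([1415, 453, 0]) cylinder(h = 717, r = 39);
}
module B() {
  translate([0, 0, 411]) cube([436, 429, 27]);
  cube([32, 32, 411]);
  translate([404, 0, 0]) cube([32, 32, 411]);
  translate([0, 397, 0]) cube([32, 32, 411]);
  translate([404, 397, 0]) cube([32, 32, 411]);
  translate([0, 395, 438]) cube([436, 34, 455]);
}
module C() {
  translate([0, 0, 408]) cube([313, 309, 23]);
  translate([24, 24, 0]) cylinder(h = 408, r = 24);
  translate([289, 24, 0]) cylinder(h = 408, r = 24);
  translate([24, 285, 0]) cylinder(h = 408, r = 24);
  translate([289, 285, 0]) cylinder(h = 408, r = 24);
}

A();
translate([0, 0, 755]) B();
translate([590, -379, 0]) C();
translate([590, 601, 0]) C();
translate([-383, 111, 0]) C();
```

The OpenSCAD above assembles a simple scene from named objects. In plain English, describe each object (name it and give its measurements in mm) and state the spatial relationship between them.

A is a table: top 1493 mm (x) × 531 mm (y), 38 mm thick, upper face at z = 755 mm, on four round legs of 78 mm diameter, each leg's bounding box inset 39 mm from the nearest pair of top edges, running from z = 0 to the bottom of the top.

B is a chair: 436×429 mm seat, 27 mm thick, top at z = 438 mm, on four 32 mm square corner legs flush with the seat edges. A 34 mm thick backrest slab spans the full seat width, extending 455 mm above the seat top, its back face flush with the seat's +y edge.

C is a four-legged stool. The seat is a 313×309×23 mm slab whose top surface is at z = 431 mm; four round legs, each 48 mm in diameter, run from the floor (z = 0) to the underside of the seat, each leg's axis is inset half a diameter from the nearest pair of seat edges (so the leg's bounding box is flush with the corner).

The chair is on top of the table. Three stools sit around the table at the −y, +y, −x sides.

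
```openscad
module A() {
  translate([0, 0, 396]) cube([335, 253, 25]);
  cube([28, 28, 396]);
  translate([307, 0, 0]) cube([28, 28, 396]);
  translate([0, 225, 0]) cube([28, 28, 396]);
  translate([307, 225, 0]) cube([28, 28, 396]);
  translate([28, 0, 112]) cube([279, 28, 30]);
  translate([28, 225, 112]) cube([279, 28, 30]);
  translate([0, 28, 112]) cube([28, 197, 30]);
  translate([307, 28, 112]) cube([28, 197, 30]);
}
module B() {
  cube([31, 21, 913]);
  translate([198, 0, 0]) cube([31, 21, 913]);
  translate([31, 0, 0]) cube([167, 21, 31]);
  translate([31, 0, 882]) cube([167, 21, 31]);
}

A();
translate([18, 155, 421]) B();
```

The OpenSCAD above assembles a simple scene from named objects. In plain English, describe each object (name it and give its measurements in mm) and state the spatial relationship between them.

A is a four-legged stool. The seat is a 335×253×25 mm slab whose top surface is at z = 421 mm; four square legs, each 28×28 mm in cross-section, run from the floor (z = 0) to the underside of the seat, each flush with a corner of the seat. Four stretchers, 28 mm wide and 30 mm tall, connect adjacent legs with their undersides at z = 112 mm, each running between the inner faces of the legs it joins and aligned with the legs' outer faces on the other axis.

B is a rectangular picture frame lying in the x–z plane (depth along y). The opening is 167 mm wide (x) by 851 mm tall (z), surrounded by a border 31 mm wide on all four sides. The frame is 21 mm deep and is made of two full-height vertical stiles with two horizontal rails fitted between them.

The picture frame is on top of the stool.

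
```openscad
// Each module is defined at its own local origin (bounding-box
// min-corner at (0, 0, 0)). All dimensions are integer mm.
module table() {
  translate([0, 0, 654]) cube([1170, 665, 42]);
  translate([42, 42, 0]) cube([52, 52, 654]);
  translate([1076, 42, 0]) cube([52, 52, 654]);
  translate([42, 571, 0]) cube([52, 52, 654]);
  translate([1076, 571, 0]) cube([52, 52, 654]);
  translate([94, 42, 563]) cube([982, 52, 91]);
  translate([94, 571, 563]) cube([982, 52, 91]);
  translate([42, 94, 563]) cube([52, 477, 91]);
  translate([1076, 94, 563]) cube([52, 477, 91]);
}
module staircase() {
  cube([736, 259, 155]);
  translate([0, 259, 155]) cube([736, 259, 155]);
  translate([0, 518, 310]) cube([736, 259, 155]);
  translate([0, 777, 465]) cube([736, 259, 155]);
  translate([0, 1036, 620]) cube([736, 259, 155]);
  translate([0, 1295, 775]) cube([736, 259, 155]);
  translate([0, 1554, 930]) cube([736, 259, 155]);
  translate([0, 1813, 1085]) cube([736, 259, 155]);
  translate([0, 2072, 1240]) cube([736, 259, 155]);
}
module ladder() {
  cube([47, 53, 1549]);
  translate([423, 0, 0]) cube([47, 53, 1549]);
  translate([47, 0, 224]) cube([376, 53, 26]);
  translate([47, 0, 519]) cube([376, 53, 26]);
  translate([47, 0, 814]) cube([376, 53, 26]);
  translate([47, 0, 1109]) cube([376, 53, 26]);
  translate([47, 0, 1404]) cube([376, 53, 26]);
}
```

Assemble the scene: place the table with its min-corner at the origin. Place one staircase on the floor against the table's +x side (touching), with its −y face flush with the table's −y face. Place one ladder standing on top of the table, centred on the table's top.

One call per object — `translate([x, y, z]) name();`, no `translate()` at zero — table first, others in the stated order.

table();
translate([1170, 0, 0]) staircase();
translate([350, 306, 696]) ladder();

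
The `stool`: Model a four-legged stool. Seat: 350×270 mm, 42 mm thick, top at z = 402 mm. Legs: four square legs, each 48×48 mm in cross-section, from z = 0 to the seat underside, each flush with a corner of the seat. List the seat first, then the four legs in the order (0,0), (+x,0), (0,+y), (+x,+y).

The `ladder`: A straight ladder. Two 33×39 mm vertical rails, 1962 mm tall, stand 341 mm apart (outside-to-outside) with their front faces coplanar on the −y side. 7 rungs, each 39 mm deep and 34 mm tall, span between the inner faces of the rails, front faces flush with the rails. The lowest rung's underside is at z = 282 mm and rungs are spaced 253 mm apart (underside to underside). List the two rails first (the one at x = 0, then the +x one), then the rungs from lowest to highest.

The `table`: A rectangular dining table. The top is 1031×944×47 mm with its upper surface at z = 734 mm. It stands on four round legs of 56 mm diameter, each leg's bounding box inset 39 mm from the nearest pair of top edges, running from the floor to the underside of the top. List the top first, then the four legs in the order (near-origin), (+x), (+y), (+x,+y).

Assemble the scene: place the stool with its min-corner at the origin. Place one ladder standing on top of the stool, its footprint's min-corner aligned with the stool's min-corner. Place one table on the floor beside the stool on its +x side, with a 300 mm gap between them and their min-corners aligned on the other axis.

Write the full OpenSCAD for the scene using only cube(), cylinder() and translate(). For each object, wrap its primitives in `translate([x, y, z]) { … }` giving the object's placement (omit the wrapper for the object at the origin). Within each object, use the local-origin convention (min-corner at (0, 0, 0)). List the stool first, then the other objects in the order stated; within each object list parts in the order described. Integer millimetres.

translate([0, 0, 360]) cube([350, 270, 42]);
cube([48, 48, 360]);
translate([302, 0, 0]) cube([48, 48, 360]);
translate([0, 222, 0]) cube([48, 48, 360]);
translate([302, 222, 0]) cube([48, 48, 360]);
translate([0, 0, 402]) {
  cube([33, 39, 1962]);
  translate([308, 0, 0]) cube([33, 39, 1962]);
  translate([33, 0, 282]) cube([275, 39, 34]);
  translate([33, 0, 535]) cube([275, 39, 34]);
  translate([33, 0, 788]) cube([275, 39, 34]);
  translate([33, 0, 1041]) cube([275, 39, 34]);
  translate([33, 0, 1294]) cube([275, 39, 34]);
  translate([33, 0, 1547]) cube([275, 39, 34]);
  translate([33, 0, 1800]) cube([275, 39, 34]);
}
translate([650, 0, 0]) {
  translate([0, 0, 687]) cube([1031, 944, 47]);
  translate([67, 67, 0]) cylinder(h = 687, r = 28);
  translate([964, 67, 0]) cylinder(h = 687, r = 28);
  translate([67, 877, 0]) cylinder(h = 687, r = 28);
  translate([964, 877, 0]) cylinder(h = 687, r = 28);
}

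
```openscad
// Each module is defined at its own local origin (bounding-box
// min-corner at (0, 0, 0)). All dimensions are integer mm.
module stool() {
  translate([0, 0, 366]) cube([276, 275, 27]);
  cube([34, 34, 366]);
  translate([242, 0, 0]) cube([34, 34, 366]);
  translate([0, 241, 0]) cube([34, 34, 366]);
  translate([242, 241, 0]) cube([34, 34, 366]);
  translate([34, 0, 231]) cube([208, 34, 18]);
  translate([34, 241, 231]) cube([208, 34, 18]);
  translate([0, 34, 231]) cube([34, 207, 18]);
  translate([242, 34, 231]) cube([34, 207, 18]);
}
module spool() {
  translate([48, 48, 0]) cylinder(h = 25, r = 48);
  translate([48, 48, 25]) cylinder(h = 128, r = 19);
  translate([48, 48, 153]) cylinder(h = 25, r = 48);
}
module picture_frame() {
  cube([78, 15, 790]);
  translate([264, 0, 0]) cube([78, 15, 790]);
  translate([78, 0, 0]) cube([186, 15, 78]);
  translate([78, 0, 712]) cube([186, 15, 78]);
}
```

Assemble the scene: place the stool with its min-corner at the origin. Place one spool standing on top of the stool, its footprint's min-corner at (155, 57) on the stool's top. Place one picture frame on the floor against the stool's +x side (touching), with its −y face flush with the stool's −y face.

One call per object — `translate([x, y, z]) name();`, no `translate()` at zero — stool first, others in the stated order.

stool();
translate([155, 57, 393]) spool();
translate([276, 0, 0]) picture_frame();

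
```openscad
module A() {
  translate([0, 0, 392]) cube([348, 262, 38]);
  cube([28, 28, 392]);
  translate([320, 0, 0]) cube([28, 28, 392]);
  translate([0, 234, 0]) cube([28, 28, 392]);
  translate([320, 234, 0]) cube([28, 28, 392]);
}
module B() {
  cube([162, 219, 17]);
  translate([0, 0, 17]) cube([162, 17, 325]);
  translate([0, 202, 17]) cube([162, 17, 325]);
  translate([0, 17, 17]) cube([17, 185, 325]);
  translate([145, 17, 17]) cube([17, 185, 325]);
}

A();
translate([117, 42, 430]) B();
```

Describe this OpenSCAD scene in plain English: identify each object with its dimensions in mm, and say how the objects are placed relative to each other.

A is a four-legged stool. The seat is a 348×262×38 mm slab whose top surface is at z = 430 mm; four square legs, each 28×28 mm in cross-section, run from the floor (z = 0) to the underside of the seat, each flush with a corner of the seat.

B is an open storage box with external size 162×219×342 mm and wall thickness 17 mm (the base is also 17 mm thick). The base covers the whole footprint; the four walls stand on the base, with the y-facing walls full-width and the x-facing walls fitting between their inner faces.

The open box is on top of the stool.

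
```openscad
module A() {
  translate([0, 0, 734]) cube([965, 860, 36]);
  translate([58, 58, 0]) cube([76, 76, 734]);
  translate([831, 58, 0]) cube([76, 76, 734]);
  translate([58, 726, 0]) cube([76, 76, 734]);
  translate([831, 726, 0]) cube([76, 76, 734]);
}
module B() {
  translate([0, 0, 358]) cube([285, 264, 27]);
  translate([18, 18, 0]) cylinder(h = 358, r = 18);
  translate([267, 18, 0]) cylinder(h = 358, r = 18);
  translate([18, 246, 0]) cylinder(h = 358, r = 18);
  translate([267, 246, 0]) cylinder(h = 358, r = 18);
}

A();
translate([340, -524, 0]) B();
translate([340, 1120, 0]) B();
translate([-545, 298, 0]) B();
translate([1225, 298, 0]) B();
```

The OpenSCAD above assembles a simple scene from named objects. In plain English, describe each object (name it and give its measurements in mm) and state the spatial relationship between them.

A is a table with a 965×860 mm rectangular top, 36 mm thick, top surface at z = 770 mm, supported by four 76×76 mm square legs, each inset 58 mm from the nearest pair of top edges, running from the floor.

B is a four-legged stool. The seat is a 285×264×27 mm slab whose top surface is at z = 385 mm; four round legs, each 36 mm in diameter, run from the floor (z = 0) to the underside of the seat, each leg's axis is inset half a diameter from the nearest pair of seat edges (so the leg's bounding box is flush with the corner).

Four stools sit around the table at the −y, +y, −x, +x sides.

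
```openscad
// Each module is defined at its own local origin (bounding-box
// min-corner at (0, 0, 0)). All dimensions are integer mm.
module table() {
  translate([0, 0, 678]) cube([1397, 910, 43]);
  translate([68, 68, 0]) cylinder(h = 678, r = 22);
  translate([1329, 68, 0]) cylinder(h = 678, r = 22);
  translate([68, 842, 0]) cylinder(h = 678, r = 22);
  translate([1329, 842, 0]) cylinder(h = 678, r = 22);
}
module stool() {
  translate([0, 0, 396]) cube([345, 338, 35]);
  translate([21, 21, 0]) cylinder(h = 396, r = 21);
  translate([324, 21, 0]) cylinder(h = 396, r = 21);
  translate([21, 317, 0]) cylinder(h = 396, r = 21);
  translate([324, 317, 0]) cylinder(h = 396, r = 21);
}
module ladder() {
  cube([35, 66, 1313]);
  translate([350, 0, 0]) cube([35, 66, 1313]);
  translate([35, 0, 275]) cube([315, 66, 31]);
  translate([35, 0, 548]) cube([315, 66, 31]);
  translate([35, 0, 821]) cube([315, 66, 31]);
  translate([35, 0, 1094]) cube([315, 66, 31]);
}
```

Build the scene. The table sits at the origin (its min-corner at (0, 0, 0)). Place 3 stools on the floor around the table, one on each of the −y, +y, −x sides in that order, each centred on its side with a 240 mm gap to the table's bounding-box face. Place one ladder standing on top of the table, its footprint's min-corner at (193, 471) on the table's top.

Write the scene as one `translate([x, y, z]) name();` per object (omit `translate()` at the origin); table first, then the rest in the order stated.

table();
translate([526, -578, 0]) stool();
translate([526, 1150, 0]) stool();
translate([-585, 286, 0]) stool();
translate([193, 471, 721]) ladder();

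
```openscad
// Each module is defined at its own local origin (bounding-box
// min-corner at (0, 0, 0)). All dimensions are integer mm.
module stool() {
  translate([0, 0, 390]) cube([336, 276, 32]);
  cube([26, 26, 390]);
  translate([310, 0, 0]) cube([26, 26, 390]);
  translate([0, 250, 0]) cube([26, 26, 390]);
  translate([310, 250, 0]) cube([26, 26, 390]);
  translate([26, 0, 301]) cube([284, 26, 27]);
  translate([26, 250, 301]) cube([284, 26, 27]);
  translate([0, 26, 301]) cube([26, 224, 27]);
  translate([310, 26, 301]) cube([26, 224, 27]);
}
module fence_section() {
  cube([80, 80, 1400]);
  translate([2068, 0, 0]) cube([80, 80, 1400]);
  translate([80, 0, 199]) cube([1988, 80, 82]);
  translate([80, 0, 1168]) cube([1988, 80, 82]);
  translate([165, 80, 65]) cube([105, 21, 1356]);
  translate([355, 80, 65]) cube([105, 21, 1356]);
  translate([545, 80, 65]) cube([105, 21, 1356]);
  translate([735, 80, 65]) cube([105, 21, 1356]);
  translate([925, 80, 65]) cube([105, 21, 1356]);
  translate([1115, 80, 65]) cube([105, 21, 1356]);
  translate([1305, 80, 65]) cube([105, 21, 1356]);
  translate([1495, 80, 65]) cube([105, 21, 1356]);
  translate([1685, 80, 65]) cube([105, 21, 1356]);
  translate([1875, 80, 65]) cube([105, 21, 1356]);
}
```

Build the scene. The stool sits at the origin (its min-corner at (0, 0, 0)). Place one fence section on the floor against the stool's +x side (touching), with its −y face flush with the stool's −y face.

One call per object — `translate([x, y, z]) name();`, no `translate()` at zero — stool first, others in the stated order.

stool();
translate([336, 0, 0]) fence_section();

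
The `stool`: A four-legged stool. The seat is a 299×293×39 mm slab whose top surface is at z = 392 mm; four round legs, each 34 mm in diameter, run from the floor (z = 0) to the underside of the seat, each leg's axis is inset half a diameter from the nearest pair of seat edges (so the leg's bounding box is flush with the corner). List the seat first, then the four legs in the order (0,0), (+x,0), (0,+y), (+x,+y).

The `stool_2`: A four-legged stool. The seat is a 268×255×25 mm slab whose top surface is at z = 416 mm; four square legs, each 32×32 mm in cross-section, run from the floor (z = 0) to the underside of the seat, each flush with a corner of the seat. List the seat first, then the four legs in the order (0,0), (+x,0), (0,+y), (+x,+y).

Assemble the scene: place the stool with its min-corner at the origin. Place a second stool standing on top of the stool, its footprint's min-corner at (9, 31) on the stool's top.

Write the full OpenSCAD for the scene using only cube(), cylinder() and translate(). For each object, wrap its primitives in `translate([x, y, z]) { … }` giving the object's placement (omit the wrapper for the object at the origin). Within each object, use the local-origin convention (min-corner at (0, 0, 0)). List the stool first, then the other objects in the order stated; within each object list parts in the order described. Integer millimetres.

translate([0, 0, 353]) cube([299, 293, 39]);
translate([17, 17, 0]) cylinder(h = 353, r = 17);
translate([282, 17, 0]) cylinder(h = 353, r = 17);
translate([17, 276, 0]) cylinder(h = 353, r = 17);
translate([282, 276, 0]) cylinder(h = 353, r = 17);
translate([9, 31, 392]) {
  translate([0, 0, 391]) cube([268, 255, 25]);
  cube([32, 32, 391]);
  translate([236, 0, 0]) cube([32, 32, 391]);
  translate([0, 223, 0]) cube([32, 32, 391]);
  translate([236, 223, 0]) cube([32, 32, 391]);
}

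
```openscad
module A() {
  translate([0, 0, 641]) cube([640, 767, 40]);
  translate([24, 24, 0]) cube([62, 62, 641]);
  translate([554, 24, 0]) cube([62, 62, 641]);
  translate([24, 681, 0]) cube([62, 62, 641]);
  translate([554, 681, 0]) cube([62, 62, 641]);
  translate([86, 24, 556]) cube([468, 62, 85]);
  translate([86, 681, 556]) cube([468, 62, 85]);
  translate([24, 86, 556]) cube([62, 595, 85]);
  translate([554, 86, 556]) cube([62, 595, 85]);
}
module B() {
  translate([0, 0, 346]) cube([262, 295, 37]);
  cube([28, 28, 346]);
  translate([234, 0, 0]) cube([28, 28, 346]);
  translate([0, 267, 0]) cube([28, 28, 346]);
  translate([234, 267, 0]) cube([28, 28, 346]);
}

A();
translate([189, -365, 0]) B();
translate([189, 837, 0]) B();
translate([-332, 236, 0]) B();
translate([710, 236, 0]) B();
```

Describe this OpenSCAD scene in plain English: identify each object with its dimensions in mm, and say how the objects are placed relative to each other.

A is a table with a 640×767 mm rectangular top, 40 mm thick, top surface at z = 681 mm, supported by four 62×62 mm square legs, each inset 24 mm from the nearest pair of top edges, running from the floor. Four apron rails, 62 mm thick and 85 mm tall, run between adjacent legs with their top edges flush with the underside of the top and their outer faces flush with the legs' outer faces.

B is a four-legged stool. The seat is 262×295 mm, 37 mm thick, top at z = 383 mm. It stands on four square legs, each 28×28 mm in cross-section, from z = 0 to the seat underside, each flush with a corner of the seat.

Four stools sit around the table at the −y, +y, −x, +x sides.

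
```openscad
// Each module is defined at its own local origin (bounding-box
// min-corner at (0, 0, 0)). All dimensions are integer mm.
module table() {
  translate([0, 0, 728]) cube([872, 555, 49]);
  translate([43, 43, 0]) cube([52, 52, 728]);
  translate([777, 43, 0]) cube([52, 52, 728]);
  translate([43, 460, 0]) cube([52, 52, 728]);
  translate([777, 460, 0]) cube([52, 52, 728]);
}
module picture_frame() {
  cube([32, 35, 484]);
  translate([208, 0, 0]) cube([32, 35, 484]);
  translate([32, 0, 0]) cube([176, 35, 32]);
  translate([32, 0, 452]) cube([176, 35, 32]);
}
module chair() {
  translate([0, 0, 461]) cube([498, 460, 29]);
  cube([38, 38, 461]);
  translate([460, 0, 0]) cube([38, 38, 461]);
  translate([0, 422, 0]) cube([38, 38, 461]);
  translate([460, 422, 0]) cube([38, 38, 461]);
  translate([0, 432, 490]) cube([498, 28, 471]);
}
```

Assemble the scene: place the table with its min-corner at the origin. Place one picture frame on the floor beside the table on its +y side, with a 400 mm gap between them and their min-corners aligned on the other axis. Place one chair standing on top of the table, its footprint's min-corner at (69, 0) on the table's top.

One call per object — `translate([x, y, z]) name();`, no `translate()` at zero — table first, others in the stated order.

table();
translate([0, 955, 0]) picture_frame();
translate([69, 0, 777]) chair();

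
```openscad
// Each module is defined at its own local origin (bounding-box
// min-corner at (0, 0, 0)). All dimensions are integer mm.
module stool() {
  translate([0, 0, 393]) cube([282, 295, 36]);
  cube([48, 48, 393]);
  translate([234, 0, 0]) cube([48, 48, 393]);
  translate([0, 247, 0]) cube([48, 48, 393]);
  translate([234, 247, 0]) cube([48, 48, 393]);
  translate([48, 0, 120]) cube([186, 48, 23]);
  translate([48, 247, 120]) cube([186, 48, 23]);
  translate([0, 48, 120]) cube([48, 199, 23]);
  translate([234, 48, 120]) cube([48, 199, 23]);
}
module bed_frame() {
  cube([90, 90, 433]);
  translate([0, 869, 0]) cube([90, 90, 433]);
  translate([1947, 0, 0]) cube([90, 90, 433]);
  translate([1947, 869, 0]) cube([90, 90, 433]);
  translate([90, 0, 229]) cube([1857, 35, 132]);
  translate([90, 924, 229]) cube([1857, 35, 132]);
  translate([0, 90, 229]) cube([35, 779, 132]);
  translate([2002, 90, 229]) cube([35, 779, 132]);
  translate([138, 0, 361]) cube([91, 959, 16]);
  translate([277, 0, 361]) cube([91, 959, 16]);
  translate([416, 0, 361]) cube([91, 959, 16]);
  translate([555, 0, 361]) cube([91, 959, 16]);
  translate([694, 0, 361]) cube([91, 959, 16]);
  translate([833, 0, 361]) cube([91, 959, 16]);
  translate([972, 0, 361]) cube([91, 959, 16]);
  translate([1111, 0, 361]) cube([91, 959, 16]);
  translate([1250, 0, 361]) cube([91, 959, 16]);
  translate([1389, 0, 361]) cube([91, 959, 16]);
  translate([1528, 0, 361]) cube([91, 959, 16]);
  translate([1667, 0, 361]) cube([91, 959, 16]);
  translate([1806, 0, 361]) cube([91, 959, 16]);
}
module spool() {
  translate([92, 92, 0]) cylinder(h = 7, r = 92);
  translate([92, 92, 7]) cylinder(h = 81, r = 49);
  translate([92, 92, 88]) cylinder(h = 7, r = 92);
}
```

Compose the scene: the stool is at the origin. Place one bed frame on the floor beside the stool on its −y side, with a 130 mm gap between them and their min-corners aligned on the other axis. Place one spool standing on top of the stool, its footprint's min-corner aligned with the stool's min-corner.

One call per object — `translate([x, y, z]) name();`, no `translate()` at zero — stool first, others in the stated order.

stool();
translate([0, -1089, 0]) bed_frame();
translate([0, 0, 429]) spool();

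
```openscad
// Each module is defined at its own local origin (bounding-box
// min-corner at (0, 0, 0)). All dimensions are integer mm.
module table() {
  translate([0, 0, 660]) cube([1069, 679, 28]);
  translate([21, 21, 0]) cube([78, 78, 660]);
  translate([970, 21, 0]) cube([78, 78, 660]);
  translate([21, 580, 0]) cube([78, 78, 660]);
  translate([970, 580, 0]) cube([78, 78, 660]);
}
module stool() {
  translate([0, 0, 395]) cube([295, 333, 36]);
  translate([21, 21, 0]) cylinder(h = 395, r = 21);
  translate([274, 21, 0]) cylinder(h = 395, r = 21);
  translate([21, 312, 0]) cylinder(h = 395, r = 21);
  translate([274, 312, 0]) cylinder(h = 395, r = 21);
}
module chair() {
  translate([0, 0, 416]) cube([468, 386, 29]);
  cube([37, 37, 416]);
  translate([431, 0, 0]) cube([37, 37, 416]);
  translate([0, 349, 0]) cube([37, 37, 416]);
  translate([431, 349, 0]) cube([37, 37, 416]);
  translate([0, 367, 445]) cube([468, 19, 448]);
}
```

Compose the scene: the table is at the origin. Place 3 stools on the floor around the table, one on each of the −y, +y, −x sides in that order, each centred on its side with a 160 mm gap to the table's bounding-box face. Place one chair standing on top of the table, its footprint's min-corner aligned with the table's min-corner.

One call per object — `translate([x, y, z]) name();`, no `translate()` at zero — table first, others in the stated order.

table();
translate([387, -493, 0]) stool();
translate([387, 839, 0]) stool();
translate([-455, 173, 0]) stool();
translate([0, 0, 688]) chair();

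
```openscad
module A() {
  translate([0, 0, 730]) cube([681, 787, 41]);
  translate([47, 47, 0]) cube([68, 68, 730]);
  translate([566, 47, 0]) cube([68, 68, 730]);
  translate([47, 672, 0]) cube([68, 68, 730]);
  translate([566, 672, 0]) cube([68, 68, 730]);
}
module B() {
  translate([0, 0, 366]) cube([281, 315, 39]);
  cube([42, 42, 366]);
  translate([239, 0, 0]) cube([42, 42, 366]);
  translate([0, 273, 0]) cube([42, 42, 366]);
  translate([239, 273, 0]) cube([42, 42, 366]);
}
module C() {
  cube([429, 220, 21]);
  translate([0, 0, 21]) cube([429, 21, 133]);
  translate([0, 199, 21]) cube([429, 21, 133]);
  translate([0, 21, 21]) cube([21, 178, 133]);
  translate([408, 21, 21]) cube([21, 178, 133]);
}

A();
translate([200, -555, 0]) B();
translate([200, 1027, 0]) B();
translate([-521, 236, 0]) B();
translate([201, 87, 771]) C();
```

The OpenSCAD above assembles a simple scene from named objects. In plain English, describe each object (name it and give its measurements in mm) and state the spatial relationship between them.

A is a table with a 681×787 mm rectangular top, 41 mm thick, top surface at z = 771 mm, supported by four 68×68 mm square legs, each inset 47 mm from the nearest pair of top edges, running from the floor.

B is a four-legged stool. The seat is 281×315 mm, 39 mm thick, top at z = 405 mm. It stands on four square legs, each 42×42 mm in cross-section, from z = 0 to the seat underside, each flush with a corner of the seat.

C is an open storage box with external size 429×220×154 mm and wall thickness 21 mm (the base is also 21 mm thick). The base covers the whole footprint; the four walls stand on the base, with the y-facing walls full-width and the x-facing walls fitting between their inner faces.

Three stools sit around the table at the −y, +y, −x sides. The open box is on top of the table.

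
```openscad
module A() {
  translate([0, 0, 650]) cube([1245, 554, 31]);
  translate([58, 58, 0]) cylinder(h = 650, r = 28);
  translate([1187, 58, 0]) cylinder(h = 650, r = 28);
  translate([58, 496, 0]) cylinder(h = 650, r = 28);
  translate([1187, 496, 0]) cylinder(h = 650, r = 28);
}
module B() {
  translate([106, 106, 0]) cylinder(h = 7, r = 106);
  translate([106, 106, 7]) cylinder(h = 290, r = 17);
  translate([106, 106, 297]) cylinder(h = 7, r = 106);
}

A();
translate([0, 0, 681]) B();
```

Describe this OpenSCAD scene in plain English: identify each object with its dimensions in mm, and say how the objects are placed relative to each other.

A is a table with a 1245×554 mm rectangular top, 31 mm thick, top surface at z = 681 mm, supported by four round legs of 56 mm diameter, each leg's bounding box inset 30 mm from the nearest pair of top edges, running from the floor.

B is a spool: two coaxial disc flanges of radius 106 mm and thickness 7 mm, joined by a core cylinder of radius 17 mm and height 290 mm. The lower flange rests on z = 0 and the three cylinders share a vertical axis.

The spool is on top of the table.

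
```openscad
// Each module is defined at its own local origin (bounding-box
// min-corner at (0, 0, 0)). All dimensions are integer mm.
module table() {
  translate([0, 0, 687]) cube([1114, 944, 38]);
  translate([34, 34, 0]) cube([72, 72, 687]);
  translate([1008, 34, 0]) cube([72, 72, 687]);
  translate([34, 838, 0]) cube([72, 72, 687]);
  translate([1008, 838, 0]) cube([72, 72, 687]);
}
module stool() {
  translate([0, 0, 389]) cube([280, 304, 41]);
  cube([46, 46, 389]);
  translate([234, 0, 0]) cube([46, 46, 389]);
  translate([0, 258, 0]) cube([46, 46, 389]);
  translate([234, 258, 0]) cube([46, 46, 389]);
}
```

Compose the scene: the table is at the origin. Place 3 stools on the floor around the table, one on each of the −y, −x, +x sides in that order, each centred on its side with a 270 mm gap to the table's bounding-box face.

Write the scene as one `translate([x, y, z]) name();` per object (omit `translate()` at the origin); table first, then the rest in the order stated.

table();
translate([417, -574, 0]) stool();
translate([-550, 320, 0]) stool();
translate([1384, 320, 0]) stool();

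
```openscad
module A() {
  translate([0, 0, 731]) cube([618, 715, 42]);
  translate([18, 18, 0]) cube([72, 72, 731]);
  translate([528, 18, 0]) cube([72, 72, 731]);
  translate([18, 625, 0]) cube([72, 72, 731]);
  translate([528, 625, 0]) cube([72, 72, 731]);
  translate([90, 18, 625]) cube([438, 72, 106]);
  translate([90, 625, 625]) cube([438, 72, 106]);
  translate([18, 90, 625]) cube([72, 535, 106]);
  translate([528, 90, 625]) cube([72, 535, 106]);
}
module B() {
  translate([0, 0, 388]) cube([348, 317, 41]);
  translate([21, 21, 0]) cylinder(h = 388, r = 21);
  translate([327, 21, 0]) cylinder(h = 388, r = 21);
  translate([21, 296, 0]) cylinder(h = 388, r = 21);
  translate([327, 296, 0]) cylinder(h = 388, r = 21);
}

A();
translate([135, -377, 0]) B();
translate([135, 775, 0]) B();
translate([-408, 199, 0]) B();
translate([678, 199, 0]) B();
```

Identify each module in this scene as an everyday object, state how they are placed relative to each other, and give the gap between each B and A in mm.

A is a table. B is a stool. Four stools sit around the table at the −y, +y, −x, +x sides. The gap between each stool and the table is 60 mm.

Each stool's nearest face is 60 mm from the table's bounding box.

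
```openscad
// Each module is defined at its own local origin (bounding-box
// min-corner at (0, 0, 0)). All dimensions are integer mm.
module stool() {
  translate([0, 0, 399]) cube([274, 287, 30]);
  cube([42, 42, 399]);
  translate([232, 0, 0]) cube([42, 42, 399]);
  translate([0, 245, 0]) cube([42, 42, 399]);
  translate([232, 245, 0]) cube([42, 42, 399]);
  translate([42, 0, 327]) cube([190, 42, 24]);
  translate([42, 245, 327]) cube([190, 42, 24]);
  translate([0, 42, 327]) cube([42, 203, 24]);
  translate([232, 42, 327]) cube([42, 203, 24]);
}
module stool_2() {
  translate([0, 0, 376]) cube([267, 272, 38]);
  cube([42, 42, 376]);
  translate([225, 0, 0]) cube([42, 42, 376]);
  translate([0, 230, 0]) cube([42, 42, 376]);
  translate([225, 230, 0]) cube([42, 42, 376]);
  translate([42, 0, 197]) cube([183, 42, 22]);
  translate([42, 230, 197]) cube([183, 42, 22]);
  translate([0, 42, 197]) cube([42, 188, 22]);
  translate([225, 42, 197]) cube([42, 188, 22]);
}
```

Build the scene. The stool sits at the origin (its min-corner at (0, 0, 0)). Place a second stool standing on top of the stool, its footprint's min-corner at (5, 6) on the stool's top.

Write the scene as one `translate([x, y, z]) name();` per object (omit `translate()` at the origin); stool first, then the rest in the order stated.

stool();
translate([5, 6, 429]) stool_2();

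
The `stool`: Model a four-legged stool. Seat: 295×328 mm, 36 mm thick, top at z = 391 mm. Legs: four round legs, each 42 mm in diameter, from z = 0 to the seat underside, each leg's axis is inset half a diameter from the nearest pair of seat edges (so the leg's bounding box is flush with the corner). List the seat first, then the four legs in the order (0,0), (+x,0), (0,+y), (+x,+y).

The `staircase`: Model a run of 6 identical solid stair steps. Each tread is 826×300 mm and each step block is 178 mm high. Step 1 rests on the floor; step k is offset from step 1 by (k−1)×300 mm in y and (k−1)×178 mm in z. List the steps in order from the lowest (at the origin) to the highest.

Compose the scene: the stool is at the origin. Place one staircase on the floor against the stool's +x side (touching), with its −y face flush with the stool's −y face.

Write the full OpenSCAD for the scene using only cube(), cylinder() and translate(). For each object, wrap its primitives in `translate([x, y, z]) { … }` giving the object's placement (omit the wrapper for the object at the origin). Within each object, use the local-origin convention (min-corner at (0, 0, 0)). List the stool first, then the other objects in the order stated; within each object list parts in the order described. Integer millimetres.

translate([0, 0, 355]) cube([295, 328, 36]);
translate([21, 21, 0]) cylinder(h = 355, r = 21);
translate([274, 21, 0]) cylinder(h = 355, r = 21);
translate([21, 307, 0]) cylinder(h = 355, r = 21);
translate([274, 307, 0]) cylinder(h = 355, r = 21);
translate([295, 0, 0]) {
  cube([826, 300, 178]);
  translate([0, 300, 178]) cube([826, 300, 178]);
  translate([0, 600, 356]) cube([826, 300, 178]);
  translate([0, 900, 534]) cube([826, 300, 178]);
  translate([0, 1200, 712]) cube([826, 300, 178]);
  translate([0, 1500, 890]) cube([826, 300, 178]);
}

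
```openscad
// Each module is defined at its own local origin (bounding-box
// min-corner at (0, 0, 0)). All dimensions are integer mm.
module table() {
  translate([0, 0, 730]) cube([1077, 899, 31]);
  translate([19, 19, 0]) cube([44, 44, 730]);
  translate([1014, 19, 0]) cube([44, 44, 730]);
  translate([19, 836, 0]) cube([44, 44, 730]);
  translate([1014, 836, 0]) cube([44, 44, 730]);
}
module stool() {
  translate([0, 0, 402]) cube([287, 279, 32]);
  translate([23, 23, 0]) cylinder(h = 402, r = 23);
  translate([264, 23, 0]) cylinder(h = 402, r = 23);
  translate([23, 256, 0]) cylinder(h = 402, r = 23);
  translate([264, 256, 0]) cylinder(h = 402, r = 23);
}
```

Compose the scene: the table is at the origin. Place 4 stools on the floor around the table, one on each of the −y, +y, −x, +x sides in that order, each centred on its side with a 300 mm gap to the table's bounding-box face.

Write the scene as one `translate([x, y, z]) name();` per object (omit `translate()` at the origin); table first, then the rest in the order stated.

table();
translate([395, -579, 0]) stool();
translate([395, 1199, 0]) stool();
translate([-587, 310, 0]) stool();
translate([1377, 310, 0]) stool();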